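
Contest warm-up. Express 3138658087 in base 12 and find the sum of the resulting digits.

48

3138658087 in base 12 is 737169087.
Digit sum: 7+3+7+1+6+9+0+8+7 = 48.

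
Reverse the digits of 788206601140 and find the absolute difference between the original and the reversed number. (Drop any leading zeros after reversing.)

Reverse of 788206601140 is 41106602887.
|788206601140 − 41106602887| = 747099998253

747099998253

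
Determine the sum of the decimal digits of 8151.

15

8+1+5+1 = 15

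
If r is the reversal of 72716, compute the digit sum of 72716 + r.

Reversal of 72716 is 61727; 72716 + 61727 = 134443.
Digit sum of 134443: 1+3+4+4+4+3 = 19.

19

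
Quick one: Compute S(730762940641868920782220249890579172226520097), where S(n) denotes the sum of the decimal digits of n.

199

7+3+0+7+6+2+9+4+0+6+4+1+8+6+8+9+2+0+7+8+2+2+2+0+2+4+9+8+9+0+5+7+9+1+7+2+2+2+6+5+2+0+0+9+7 = 199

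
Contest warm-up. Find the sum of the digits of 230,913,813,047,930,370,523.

2+3+0+9+1+3+8+1+3+0+4+7+9+3+0+3+7+0+5+2+3 = 73

73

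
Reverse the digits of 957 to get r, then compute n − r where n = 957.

198

Reverse of 957 is 759.
957 − 759 = 198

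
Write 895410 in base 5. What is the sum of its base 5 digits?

895410 in base 5 is 212123120.
Digit sum: 2+1+2+1+2+3+1+2+0 = 14.

14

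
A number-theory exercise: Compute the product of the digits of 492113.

4×9×2×1×1×3 = 216

216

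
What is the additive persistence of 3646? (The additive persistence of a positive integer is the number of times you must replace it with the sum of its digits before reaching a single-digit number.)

3

3646 → 19 → 10 → 1 (3 steps)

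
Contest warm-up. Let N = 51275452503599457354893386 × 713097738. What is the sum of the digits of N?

51275452503599457354893386 × 713097738 = 36564409195243209897801936787760868
Sum of its 35 digits: 180.

180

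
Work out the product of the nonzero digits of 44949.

4×4×9×4×9 = 5184

5184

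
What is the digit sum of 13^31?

13^31 = 34059943367449284484947168626829637
Sum of its 35 digits: 184.

184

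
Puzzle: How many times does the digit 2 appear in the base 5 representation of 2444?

1

2444 in base 5 is 34234.
The digit 2 appears 1 time.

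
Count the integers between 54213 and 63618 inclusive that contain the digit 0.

The integers in [54213, 63618] that contain the digit 0: 54220, 54230, 54240, 54250, 54260, 54270, …, 63609, 63610.
3244 qualify.

3244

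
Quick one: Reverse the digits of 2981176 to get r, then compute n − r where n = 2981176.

-3730716

Reverse of 2981176 is 6711892.
2981176 − 6711892 = -3730716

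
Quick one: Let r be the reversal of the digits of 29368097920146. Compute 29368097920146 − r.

-34734881166246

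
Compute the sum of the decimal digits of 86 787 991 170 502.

8+6+7+8+7+9+9+1+1+7+0+5+0+2 = 70

70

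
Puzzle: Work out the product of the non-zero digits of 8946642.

8×9×4×6×6×4×2 = 82944

82944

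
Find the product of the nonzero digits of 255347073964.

2×5×5×3×4×7×7×3×9×6×4 = 19051200

19051200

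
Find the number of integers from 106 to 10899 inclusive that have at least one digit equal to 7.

3672

The integers in [106, 10899] that have at least one digit equal to 7: 107, 117, 127, 137, 147, 157, …, 10887, 10897.
3672 qualify.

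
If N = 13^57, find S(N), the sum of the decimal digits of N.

271

13^57 = 3124432031290254610011894949223517352998211575328796815860858733
Sum of its 64 digits: 271.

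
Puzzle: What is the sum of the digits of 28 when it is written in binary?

28 in base 2 is 11100.
Digit sum: 1+1+1+0+0 = 3.

3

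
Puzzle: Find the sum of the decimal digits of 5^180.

5^180 = 652530446799852452671029410925654755570116425806896654775863645546972324459748622722289612685386828161426819860935211181640625
Sum of its 126 digits: 586.

586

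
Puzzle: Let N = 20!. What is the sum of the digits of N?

54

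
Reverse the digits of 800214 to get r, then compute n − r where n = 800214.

388206

Reverse of 800214 is 412008.
800214 − 412008 = 388206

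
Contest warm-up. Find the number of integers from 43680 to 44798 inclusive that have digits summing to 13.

21

The integers in [43680, 44798] that have digits summing to 13: 44005, 44014, 44023, 44032, 44041, 44050, …, 44410, 44500.
21 qualify.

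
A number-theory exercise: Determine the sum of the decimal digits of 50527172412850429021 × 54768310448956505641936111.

214

50527172412850429021 × 54768310448956505641936111 = 2767287864814943046696086769550422435422277331
Sum of its 46 digits: 214.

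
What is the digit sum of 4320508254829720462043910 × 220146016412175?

4320508254829720462043910 × 220146016412175 = 951142681176681208047086035005508604250
Sum of its 39 digits: 144.

144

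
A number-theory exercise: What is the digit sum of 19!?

45

19! = 121645100408832000
Sum of its 18 digits: 45.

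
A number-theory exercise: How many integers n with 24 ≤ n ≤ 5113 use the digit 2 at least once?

2099

The integers in [24, 5113] that use the digit 2 at least once: 24, 25, 26, 27, 28, 29, …, 5102, 5112.
2099 qualify.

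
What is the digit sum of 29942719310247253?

70

2+9+9+4+2+7+1+9+3+1+0+2+4+7+2+5+3 = 70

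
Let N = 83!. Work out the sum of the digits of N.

486

83! = 39455239697206586511897471180120610571436503407643446275224357528369751562996629334879591940103770870906880000000000000000000
Sum of its 125 digits: 486.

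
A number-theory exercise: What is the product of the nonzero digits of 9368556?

194400

9×3×6×8×5×5×6 = 194400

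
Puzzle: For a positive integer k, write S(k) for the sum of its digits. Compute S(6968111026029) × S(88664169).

S(6968111026029) = 6+9+6+8+1+1+1+0+2+6+0+2+9 = 51.
S(88664169) = 8+8+6+6+4+1+6+9 = 48.
51 · 48 = 2448.

2448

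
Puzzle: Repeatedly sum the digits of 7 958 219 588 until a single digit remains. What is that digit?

8

7+9+5+8+2+1+9+5+8+8 = 62
6+2 = 8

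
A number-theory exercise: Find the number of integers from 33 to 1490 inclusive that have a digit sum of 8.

The integers in [33, 1490] that have a digit sum of 8: 35, 44, 53, 62, 71, 80, …, 1421, 1430.
72 qualify.

72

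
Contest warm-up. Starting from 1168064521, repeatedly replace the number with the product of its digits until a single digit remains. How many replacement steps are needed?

1168064521 → 0 (1 step)

1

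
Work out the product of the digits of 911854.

1440

9×1×1×8×5×4 = 1440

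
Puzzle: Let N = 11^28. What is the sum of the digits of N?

124

11^28 = 144209936106499234037676064081
Sum of its 30 digits: 124.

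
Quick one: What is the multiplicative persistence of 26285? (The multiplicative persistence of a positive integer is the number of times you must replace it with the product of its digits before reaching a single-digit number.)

2

26285 → 960 → 0 (2 steps)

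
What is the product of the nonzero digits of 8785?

2240

8×7×8×5 = 2240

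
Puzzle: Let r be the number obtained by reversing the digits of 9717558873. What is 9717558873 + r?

Reverse of 9717558873 is 3788557179.
9717558873 + 3788557179 = 13506116052

13506116052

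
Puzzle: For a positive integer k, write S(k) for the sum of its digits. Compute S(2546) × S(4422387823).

S(2546) = 2+5+4+6 = 17.
S(4422387823) = 4+4+2+2+3+8+7+8+2+3 = 43.
17 · 43 = 731.

731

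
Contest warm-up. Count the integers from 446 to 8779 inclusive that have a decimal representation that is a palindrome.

The integers in [446, 8779] that have a decimal representation that is a palindrome: 454, 464, 474, 484, 494, 505, …, 8668, 8778.
133 qualify.

133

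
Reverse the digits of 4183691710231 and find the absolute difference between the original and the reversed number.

Reverse of 4183691710231 is 1320171963814.
|4183691710231 − 1320171963814| = 2863519746417

2863519746417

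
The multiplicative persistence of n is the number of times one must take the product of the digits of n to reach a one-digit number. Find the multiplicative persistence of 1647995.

2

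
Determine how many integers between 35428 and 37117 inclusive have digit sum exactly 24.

129

The integers in [35428, 37117] that have digit sum exactly 24: 35439, 35448, 35457, 35466, 35475, 35484, …, 37086, 37095.
129 qualify.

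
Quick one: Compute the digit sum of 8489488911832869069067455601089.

162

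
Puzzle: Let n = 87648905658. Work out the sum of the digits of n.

8+7+6+4+8+9+0+5+6+5+8 = 66

66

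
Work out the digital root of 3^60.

9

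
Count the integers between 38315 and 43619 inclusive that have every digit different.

The integers in [38315, 43619] that have every digit different: 38401, 38402, 38405, 38406, 38407, 38409, …, 43618, 43619.
1734 qualify.

1734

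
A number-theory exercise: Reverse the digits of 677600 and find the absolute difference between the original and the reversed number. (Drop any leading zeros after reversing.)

Reverse of 677600 is 6776.
|677600 − 6776| = 670824

670824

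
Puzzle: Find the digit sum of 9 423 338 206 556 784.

9+4+2+3+3+3+8+2+0+6+5+5+6+7+8+4 = 75

75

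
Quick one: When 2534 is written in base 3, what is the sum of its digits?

8

2534 in base 3 is 10110212.
Digit sum: 1+0+1+1+0+2+1+2 = 8.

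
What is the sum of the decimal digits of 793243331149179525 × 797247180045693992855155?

793243331149179525 × 797247180045693992855155 = 632411008848735990725919460870790416701375
Sum of its 42 digits: 186.

186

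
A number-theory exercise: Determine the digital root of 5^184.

The digital root of n equals n mod 9 (or 9 when 9 | n), so we need 5^184 mod 9.
5^184 ≡ 4 (mod 9), so the digital root is 4.

4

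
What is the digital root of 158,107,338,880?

7

1+5+8+1+0+7+3+3+8+8+8+0 = 52
5+2 = 7
(Equivalently, 158,107,338,880 mod 9 = 7.)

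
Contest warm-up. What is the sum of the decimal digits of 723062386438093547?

7+2+3+0+6+2+3+8+6+4+3+8+0+9+3+5+4+7 = 80

80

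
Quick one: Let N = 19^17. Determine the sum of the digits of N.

19^17 = 5480386857784802185939
Sum of its 22 digits: 118.

118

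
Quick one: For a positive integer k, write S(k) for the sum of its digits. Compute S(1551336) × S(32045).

S(1551336) = 1+5+5+1+3+3+6 = 24.
S(32045) = 3+2+0+4+5 = 14.
24 · 14 = 336.

336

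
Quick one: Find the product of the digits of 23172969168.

1959552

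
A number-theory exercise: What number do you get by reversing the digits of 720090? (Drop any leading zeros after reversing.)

Reversing 720090 gives 90027.

90027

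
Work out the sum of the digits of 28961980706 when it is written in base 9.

42

28961980706 in base 9 is 82672061532.
Digit sum: 8+2+6+7+2+0+6+1+5+3+2 = 42.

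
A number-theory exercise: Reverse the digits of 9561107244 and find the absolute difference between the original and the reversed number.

Reverse of 9561107244 is 4427011659.
|9561107244 − 4427011659| = 5134095585

5134095585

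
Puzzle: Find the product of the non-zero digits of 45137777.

4×5×1×3×7×7×7×7 = 144060

144060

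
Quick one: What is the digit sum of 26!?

26! = 403291461126605635584000000
Sum of its 27 digits: 81.

81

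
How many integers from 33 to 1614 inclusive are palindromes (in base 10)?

The integers in [33, 1614] that are palindromes (in base 10): 33, 44, 55, 66, 77, 88, …, 1441, 1551.
103 qualify.

103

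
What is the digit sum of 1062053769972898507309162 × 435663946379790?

1062053769972898507309162 × 435663946379790 = 462698536693926678049826482964198635980
Sum of its 39 digits: 216.

216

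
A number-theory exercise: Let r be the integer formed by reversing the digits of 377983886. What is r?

688389773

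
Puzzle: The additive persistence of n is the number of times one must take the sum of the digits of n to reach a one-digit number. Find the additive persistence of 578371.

2

578371 → 31 → 4 (2 steps)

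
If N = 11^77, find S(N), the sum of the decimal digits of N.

11^77 = 153899339938802847342210814700727379821510132674077624739758935683724239067693371
Sum of its 81 digits: 374.

374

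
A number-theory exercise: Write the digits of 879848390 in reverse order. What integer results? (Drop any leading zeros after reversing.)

93848978

Reversing 879848390 gives 93848978.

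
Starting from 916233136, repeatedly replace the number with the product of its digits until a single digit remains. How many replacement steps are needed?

4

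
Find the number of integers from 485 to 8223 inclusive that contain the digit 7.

The integers in [485, 8223] that contain the digit 7: 487, 497, 507, 517, 527, 537, …, 8207, 8217.
2844 qualify.

2844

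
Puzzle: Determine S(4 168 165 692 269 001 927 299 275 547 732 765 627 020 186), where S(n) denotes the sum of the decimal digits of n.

196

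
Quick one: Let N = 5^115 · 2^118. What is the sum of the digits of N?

8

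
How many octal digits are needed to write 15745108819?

15745108819 in base 8 is 165236645523, which has 12 digits.

12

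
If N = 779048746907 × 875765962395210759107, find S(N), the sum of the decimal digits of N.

160

779048746907 × 875765962395210759107 = 682264375587791826180472588332049
Sum of its 33 digits: 160.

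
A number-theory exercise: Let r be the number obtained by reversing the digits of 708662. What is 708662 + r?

975469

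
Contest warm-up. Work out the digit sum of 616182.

6+1+6+1+8+2 = 24

24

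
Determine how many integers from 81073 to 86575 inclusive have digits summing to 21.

334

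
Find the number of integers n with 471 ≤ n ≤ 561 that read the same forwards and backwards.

The integers in [471, 561] that read the same forwards and backwards: 474, 484, 494, 505, 515, 525, 535, 545, 555.
9 qualify.

9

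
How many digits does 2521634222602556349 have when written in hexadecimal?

16

2521634222602556349 in base 16 is 22FEA4F71BB193BD, which has 16 digits.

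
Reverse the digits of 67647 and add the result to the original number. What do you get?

142323

Reverse of 67647 is 74676.
67647 + 74676 = 142323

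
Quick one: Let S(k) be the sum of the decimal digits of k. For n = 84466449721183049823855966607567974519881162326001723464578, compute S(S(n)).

12

First digit sum: 282.
2+8+2 = 12.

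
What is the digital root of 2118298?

2+1+1+8+2+9+8 = 31
3+1 = 4

4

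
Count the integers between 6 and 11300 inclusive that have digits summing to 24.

430

The integers in [6, 11300] that have digits summing to 24: 699, 789, 798, 879, 888, 897, …, 10986, 10995.
430 qualify.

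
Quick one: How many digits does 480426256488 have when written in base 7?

480426256488 in base 7 is 46465260541623, which has 14 digits.

14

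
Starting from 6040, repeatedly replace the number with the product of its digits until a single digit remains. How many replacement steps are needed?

6040 → 0 (1 step)

1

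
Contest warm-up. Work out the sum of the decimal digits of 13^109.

535

13^109 = 26292107629695541155953393894728178608483643422868222065595258372410044604770307029287864093401930366479056688092015061373
Sum of its 122 digits: 535.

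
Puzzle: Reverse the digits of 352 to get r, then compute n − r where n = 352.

Reverse of 352 is 253.
352 − 253 = 99

99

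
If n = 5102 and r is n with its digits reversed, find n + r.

7117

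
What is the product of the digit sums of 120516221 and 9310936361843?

1120

S(120516221) = 1+2+0+5+1+6+2+2+1 = 20.
S(9310936361843) = 9+3+1+0+9+3+6+3+6+1+8+4+3 = 56.
20 · 56 = 1120.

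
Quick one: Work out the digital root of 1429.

1+4+2+9 = 16
1+6 = 7

7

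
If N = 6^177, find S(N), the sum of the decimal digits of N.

603

6^177 = 540469658311477215870617512922851303857732091277002230202683687031652115417976734189532935433464668393263364575944585648774378475053121536
Sum of its 138 digits: 603.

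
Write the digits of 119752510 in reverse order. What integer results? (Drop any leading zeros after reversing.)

Reversing 119752510 gives 15257911.

15257911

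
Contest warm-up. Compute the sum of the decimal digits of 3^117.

3^117 = 66555937033867822607895549241096482953017615834735226163
Sum of its 56 digits: 261.

261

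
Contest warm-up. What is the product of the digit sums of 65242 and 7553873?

S(65242) = 6+5+2+4+2 = 19.
S(7553873) = 7+5+5+3+8+7+3 = 38.
19 · 38 = 722.

722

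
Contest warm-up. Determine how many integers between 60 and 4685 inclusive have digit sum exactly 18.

The integers in [60, 4685] that have digit sum exactly 18: 99, 189, 198, 279, 288, 297, …, 4671, 4680.
314 qualify.

314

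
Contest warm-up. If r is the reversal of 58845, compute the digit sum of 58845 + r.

Reversal of 58845 is 54885; 58845 + 54885 = 113730.
Digit sum of 113730: 1+1+3+7+3+0 = 15.

15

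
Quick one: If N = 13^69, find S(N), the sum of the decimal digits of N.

343

13^69 = 72793283424406571200160654426947096564972967042568163121501997737880143476573
Sum of its 77 digits: 343.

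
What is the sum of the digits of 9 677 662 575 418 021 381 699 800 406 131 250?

142

9+6+7+7+6+6+2+5+7+5+4+1+8+0+2+1+3+8+1+6+9+9+8+0+0+4+0+6+1+3+1+2+5+0 = 142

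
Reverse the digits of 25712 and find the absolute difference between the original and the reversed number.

3960

Reverse of 25712 is 21752.
|25712 − 21752| = 3960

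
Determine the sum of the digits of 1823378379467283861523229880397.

1+8+2+3+3+7+8+3+7+9+4+6+7+2+8+3+8+6+1+5+2+3+2+2+9+8+8+0+3+9+7 = 154

154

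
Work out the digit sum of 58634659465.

61

5+8+6+3+4+6+5+9+4+6+5 = 61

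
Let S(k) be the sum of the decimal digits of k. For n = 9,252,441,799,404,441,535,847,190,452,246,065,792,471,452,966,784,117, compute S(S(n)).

10

First digit sum: 235.
2+3+5 = 10.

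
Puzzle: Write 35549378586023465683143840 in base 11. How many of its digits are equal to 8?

3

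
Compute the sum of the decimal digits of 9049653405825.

9+0+4+9+6+5+3+4+0+5+8+2+5 = 60

60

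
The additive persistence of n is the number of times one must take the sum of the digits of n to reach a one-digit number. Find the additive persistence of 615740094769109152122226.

3

615740094769109152122226 → 91 → 10 → 1 (3 steps)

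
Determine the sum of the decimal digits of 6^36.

126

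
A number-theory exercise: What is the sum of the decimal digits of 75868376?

50

7+5+8+6+8+3+7+6 = 50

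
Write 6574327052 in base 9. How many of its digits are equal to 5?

6574327052 in base 9 is 17864672245.
The digit 5 appears 1 time.

1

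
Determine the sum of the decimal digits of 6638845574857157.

89

6+6+3+8+8+4+5+5+7+4+8+5+7+1+5+7 = 89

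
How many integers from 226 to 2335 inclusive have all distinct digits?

The integers in [226, 2335] that have all distinct digits: 230, 231, 234, 235, 236, 237, …, 2318, 2319.
1190 qualify.

1190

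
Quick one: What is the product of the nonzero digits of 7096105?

1890

7×9×6×1×5 = 1890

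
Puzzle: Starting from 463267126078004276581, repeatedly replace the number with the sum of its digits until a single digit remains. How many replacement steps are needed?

463267126078004276581 → 85 → 13 → 4 (3 steps)

3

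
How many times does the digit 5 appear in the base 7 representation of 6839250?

1

6839250 in base 7 is 112063335.
The digit 5 appears 1 time.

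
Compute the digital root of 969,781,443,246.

9

9+6+9+7+8+1+4+4+3+2+4+6 = 63
6+3 = 9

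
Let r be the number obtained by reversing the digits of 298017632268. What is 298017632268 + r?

Reverse of 298017632268 is 862236710892.
298017632268 + 862236710892 = 1160254343160

1160254343160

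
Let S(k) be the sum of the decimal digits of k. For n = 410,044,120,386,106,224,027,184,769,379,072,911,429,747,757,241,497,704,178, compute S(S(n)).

First digit sum: 237.
2+3+7 = 12.

12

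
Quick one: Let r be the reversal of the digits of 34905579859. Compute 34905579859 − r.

Reverse of 34905579859 is 95897550943.
34905579859 − 95897550943 = -60991971084

-60991971084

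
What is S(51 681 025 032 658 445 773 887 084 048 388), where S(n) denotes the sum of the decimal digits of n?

148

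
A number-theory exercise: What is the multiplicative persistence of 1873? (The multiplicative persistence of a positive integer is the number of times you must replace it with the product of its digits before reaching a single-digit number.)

4

1873 → 168 → 48 → 32 → 6 (4 steps)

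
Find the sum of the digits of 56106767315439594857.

101

5+6+1+0+6+7+6+7+3+1+5+4+3+9+5+9+4+8+5+7 = 101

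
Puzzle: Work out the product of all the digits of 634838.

13824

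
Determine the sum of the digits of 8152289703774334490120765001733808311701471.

162

8+1+5+2+2+8+9+7+0+3+7+7+4+3+3+4+4+9+0+1+2+0+7+6+5+0+0+1+7+3+3+8+0+8+3+1+1+7+0+1+4+7+1 = 162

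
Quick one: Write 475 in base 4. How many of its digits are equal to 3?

2

475 in base 4 is 13123.
The digit 3 appears 2 times.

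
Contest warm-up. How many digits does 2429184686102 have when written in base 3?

2429184686102 in base 3 is 22121020011001112212220222, which has 26 digits.

26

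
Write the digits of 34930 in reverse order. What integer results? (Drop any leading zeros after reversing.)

Reversing 34930 gives 3943.

3943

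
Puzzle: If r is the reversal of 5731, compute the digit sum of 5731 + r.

Reversal of 5731 is 1375; 5731 + 1375 = 7106.
Digit sum of 7106: 7+1+0+6 = 14.

14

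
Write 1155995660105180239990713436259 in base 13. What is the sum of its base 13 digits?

1155995660105180239990713436259 in base 13 is C7A8C0CC96270BA83B609778428.
Digit sum: 12+7+10+8+12+0+12+12+9+6+2+7+0+11+10+8+3+11+6+0+9+7+7+8+4+2+8 = 191.

191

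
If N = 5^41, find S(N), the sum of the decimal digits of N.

5^41 = 45474735088646411895751953125
Sum of its 29 digits: 137.

137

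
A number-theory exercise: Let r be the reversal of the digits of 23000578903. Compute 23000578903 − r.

-7986921129

Reverse of 23000578903 is 30987500032.
23000578903 − 30987500032 = -7986921129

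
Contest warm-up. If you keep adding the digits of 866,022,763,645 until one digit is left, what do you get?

8+6+6+0+2+2+7+6+3+6+4+5 = 55
5+5 = 10
1+0 = 1
(Equivalently, 866,022,763,645 mod 9 = 1.)

1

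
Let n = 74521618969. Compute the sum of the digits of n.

58

7+4+5+2+1+6+1+8+9+6+9 = 58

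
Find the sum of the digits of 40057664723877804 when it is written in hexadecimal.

40057664723877804 in base 16 is 8E503BDC65FFAC.
Digit sum: 8+14+5+0+3+11+13+12+6+5+15+15+10+12 = 129.

129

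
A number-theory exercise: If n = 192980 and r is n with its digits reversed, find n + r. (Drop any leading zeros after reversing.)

Reverse of 192980 is 89291.
192980 + 89291 = 282271

282271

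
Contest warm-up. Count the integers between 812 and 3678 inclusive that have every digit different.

1464

The integers in [812, 3678] that have every digit different: 812, 813, 814, 815, 816, 817, …, 3675, 3678.
1464 qualify.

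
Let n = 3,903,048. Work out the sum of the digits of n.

3+9+0+3+0+4+8 = 27

27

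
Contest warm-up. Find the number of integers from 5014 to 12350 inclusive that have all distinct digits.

2909

The integers in [5014, 12350] that have all distinct digits: 5014, 5016, 5017, 5018, 5019, 5021, …, 12349, 12350.
2909 qualify.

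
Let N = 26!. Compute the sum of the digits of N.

26! = 403291461126605635584000000
Sum of its 27 digits: 81.

81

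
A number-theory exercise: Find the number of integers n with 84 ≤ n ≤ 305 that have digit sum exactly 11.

The integers in [84, 305] that have digit sum exactly 11: 92, 119, 128, 137, 146, 155, …, 281, 290.
20 qualify.

20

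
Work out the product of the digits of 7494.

1008

7×4×9×4 = 1008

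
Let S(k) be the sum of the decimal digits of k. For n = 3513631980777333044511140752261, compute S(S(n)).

4

First digit sum: 112.
1+1+2 = 4.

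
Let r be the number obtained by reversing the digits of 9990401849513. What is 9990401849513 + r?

Reverse of 9990401849513 is 3159481040999.
9990401849513 + 3159481040999 = 13149882890512

13149882890512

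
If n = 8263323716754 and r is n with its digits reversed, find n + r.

12839496950382

Reverse of 8263323716754 is 4576173233628.
8263323716754 + 4576173233628 = 12839496950382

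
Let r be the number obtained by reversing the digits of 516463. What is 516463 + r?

881078

Reverse of 516463 is 364615.
516463 + 364615 = 881078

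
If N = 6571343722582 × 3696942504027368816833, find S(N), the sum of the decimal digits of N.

148

6571343722582 × 3696942504027368816833 = 24293879916586830328018031123822806
Sum of its 35 digits: 148.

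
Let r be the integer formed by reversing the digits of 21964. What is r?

46912

Reversing 21964 gives 46912.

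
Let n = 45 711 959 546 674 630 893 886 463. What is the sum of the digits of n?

137

4+5+7+1+1+9+5+9+5+4+6+6+7+4+6+3+0+8+9+3+8+8+6+4+6+3 = 137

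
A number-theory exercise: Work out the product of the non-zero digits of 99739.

15309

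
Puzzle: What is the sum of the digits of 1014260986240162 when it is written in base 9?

58

1014260986240162 in base 9 is 4830171800657017.
Digit sum: 4+8+3+0+1+7+1+8+0+0+6+5+7+0+1+7 = 58.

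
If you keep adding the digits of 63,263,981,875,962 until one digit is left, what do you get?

6+3+2+6+3+9+8+1+8+7+5+9+6+2 = 75
7+5 = 12
1+2 = 3
(Equivalently, 63,263,981,875,962 mod 9 = 3.)

3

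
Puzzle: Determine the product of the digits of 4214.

32

4×2×1×4 = 32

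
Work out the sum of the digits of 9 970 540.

34

9+9+7+0+5+4+0 = 34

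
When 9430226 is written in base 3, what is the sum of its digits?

20

9430226 in base 3 is 122202002211122.
Digit sum: 1+2+2+2+0+2+0+0+2+2+1+1+1+2+2 = 20.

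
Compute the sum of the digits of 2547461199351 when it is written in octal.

2547461199351 in base 8 is 45044041212767.
Digit sum: 4+5+0+4+4+0+4+1+2+1+2+7+6+7 = 47.

47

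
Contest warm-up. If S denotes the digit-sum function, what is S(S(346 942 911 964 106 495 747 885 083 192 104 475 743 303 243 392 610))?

First digit sum: 216.
2+1+6 = 9.

9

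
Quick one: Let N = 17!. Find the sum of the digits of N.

17! = 355687428096000
Sum of its 15 digits: 63.

63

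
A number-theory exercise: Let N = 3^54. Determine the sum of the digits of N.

3^54 = 58149737003040059690390169
Sum of its 26 digits: 108.

108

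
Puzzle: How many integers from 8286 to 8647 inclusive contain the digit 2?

85

The integers in [8286, 8647] that contain the digit 2: 8286, 8287, 8288, 8289, 8290, 8291, …, 8632, 8642.
85 qualify.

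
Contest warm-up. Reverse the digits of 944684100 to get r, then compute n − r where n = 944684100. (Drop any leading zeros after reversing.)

Reverse of 944684100 is 1486449.
944684100 − 1486449 = 943197651

943197651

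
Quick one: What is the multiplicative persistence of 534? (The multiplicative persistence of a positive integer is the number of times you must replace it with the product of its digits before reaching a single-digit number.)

2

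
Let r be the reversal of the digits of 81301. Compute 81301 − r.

Reverse of 81301 is 10318.
81301 − 10318 = 70983

70983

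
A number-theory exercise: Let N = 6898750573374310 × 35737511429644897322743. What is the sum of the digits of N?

6898750573374310 × 35737511429644897322743 = 246544177466233692495029818698614932330
Sum of its 39 digits: 181.

181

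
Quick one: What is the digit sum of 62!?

306

62! = 31469973260387937525653122354950764088012280797258232192163168247821107200000000000000
Sum of its 86 digits: 306.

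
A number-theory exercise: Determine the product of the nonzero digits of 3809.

3×8×9 = 216

216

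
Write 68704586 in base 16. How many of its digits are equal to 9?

1

68704586 in base 16 is 418594A.
The digit 9 appears 1 time.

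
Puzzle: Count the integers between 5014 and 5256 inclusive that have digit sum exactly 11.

The integers in [5014, 5256] that have digit sum exactly 11: 5015, 5024, 5033, 5042, 5051, 5060, …, 5231, 5240.
17 qualify.

17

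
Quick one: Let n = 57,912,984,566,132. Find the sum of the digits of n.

5+7+9+1+2+9+8+4+5+6+6+1+3+2 = 68

68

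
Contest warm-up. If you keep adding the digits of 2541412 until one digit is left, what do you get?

1

2+5+4+1+4+1+2 = 19
1+9 = 10
1+0 = 1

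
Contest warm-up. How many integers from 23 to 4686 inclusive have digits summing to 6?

78

The integers in [23, 4686] that have digits summing to 6: 24, 33, 42, 51, 60, 105, …, 4110, 4200.
78 qualify.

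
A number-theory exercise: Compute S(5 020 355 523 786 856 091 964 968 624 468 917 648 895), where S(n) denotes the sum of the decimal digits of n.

209

5+0+2+0+3+5+5+5+2+3+7+8+6+8+5+6+0+9+1+9+6+4+9+6+8+6+2+4+4+6+8+9+1+7+6+4+8+8+9+5 = 209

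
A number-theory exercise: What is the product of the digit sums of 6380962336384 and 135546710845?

S(6380962336384) = 6+3+8+0+9+6+2+3+3+6+3+8+4 = 61.
S(135546710845) = 1+3+5+5+4+6+7+1+0+8+4+5 = 49.
61 · 49 = 2989.

2989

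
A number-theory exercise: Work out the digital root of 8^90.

The digital root of n equals n mod 9 (or 9 when 9 | n), so we need 8^90 mod 9.
8^90 ≡ 1 (mod 9), so the digital root is 1.

1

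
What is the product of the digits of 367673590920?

0

3×6×7×6×7×3×5×9×0×9×2×0 = 0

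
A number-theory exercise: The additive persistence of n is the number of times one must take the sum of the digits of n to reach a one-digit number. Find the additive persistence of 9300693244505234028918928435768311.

2

9300693244505234028918928435768311 → 144 → 9 (2 steps)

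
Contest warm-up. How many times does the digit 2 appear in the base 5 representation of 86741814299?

3

86741814299 in base 5 is 2410121401024144.
The digit 2 appears 3 times.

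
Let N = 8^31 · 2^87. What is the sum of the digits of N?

8^31 · 2^87 = 1532495540865888858358347027150309183618739122183602176
Sum of its 55 digits: 244.

244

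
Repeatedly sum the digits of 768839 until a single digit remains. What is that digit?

5

7+6+8+8+3+9 = 41
4+1 = 5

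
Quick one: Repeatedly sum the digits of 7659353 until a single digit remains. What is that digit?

7+6+5+9+3+5+3 = 38
3+8 = 11
1+1 = 2

2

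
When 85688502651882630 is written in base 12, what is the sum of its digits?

104

85688502651882630 in base 12 is 568A651A6AA79146.
Digit sum: 5+6+8+10+6+5+1+10+6+10+10+7+9+1+4+6 = 104.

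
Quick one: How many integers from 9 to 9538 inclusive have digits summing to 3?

The integers in [9, 9538] that have digits summing to 3: 12, 21, 30, 102, 111, 120, …, 2100, 3000.
19 qualify.

19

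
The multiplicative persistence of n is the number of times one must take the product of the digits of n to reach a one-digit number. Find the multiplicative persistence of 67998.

67998 → 27216 → 168 → 48 → 32 → 6 (5 steps)

5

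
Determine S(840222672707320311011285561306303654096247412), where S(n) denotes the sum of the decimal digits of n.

151

8+4+0+2+2+2+6+7+2+7+0+7+3+2+0+3+1+1+0+1+1+2+8+5+5+6+1+3+0+6+3+0+3+6+5+4+0+9+6+2+4+7+4+1+2 = 151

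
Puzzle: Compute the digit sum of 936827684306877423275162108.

125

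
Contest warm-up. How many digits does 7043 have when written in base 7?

7043 in base 7 is 26351, which has 5 digits.

5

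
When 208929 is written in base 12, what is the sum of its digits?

208929 in base 12 is A0AA9.
Digit sum: 10+0+10+10+9 = 39.

39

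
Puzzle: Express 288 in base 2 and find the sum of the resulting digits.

2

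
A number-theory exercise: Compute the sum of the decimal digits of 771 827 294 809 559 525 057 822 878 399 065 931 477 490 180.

7+7+1+8+2+7+2+9+4+8+0+9+5+5+9+5+2+5+0+5+7+8+2+2+8+7+8+3+9+9+0+6+5+9+3+1+4+7+7+4+9+0+1+8+0 = 227

227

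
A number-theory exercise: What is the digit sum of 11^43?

164

11^43 = 602400691612421918536387328824478011400331731
Sum of its 45 digits: 164.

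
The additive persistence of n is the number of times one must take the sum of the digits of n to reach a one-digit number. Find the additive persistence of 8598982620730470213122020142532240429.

3

8598982620730470213122020142532240429 → 129 → 12 → 3 (3 steps)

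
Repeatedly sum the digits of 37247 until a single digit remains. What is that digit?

3+7+2+4+7 = 23
2+3 = 5

5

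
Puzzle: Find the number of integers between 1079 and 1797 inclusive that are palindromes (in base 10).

The integers in [1079, 1797] that are palindromes (in base 10): 1111, 1221, 1331, 1441, 1551, 1661, 1771.
7 qualify.

7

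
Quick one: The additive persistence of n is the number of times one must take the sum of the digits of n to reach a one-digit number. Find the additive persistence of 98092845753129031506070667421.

98092845753129031506070667421 → 120 → 3 (2 steps)

2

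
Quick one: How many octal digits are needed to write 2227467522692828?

2227467522692828 in base 8 is 77235726234053334, which has 17 digits.

17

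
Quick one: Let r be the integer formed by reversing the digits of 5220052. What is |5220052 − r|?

2719827

Reverse of 5220052 is 2500225.
|5220052 − 2500225| = 2719827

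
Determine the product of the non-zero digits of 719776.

7×1×9×7×7×6 = 18522

18522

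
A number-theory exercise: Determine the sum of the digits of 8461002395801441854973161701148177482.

8+4+6+1+0+0+2+3+9+5+8+0+1+4+4+1+8+5+4+9+7+3+1+6+1+7+0+1+1+4+8+1+7+7+4+8+2 = 150

150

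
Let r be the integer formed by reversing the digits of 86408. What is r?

80468

Reversing 86408 gives 80468.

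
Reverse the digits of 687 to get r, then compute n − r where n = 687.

-99

Reverse of 687 is 786.
687 − 786 = -99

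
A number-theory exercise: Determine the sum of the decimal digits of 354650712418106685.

3+5+4+6+5+0+7+1+2+4+1+8+1+0+6+6+8+5 = 72

72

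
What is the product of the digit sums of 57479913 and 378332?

1170

S(57479913) = 5+7+4+7+9+9+1+3 = 45.
S(378332) = 3+7+8+3+3+2 = 26.
45 · 26 = 1170.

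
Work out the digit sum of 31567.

22

3+1+5+6+7 = 22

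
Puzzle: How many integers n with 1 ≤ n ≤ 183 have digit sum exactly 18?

1

The integers in [1, 183] that have digit sum exactly 18: 99.
1 qualifies.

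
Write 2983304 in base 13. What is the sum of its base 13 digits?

2983304 in base 13 is 805B8C.
Digit sum: 8+0+5+11+8+12 = 44.

44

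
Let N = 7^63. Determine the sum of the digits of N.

7^63 = 174251498233690814305510551794710260107945042018748343
Sum of its 54 digits: 208.

208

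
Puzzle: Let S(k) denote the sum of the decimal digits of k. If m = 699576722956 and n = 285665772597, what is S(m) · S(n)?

S(699576722956) = 6+9+9+5+7+6+7+2+2+9+5+6 = 73.
S(285665772597) = 2+8+5+6+6+5+7+7+2+5+9+7 = 69.
73 · 69 = 5037.

5037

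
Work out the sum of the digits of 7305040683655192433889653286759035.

158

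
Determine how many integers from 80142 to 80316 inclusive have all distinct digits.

76

The integers in [80142, 80316] that have all distinct digits: 80142, 80143, 80145, 80146, 80147, 80149, …, 80315, 80316.
76 qualify.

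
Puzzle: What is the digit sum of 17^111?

620

17^111 = 38004084319542288500015178816775869169621760833522504808496577842843836736782490374240598346739949911018604604215472684951499401238171633
Sum of its 137 digits: 620.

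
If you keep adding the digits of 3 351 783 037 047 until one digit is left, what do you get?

6

3+3+5+1+7+8+3+0+3+7+0+4+7 = 51
5+1 = 6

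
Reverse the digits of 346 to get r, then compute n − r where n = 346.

Reverse of 346 is 643.
346 − 643 = -297

-297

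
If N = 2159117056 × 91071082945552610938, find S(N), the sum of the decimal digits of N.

139

2159117056 × 91071082945552610938 = 196633128496133361621567958528
Sum of its 30 digits: 139.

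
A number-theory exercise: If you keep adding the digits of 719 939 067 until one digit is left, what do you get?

6

7+1+9+9+3+9+0+6+7 = 51
5+1 = 6
(Equivalently, 719 939 067 mod 9 = 6.)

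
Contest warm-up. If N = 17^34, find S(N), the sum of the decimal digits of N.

17^34 = 684326450885775034048946719925754910487329
Sum of its 42 digits: 208.

208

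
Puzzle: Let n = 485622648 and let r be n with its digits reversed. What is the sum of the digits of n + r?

36

Reversal of 485622648 is 846226584; 485622648 + 846226584 = 1331849232.
Digit sum of 1331849232: 1+3+3+1+8+4+9+2+3+2 = 36.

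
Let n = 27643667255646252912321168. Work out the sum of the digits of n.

111

2+7+6+4+3+6+6+7+2+5+5+6+4+6+2+5+2+9+1+2+3+2+1+1+6+8 = 111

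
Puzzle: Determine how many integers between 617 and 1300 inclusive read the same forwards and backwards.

41

The integers in [617, 1300] that read the same forwards and backwards: 626, 636, 646, 656, 666, 676, …, 1111, 1221.
41 qualify.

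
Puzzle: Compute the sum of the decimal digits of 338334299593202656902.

3+3+8+3+3+4+2+9+9+5+9+3+2+0+2+6+5+6+9+0+2 = 93

93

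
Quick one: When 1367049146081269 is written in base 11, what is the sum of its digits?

79

1367049146081269 in base 11 is 3666473180797A2.
Digit sum: 3+6+6+6+4+7+3+1+8+0+7+9+7+10+2 = 79.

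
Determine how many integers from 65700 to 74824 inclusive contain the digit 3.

3190

The integers in [65700, 74824] that contain the digit 3: 65703, 65713, 65723, 65730, 65731, 65732, …, 74813, 74823.
3190 qualify.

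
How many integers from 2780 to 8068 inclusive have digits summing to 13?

The integers in [2780, 8068] that have digits summing to 13: 2803, 2812, 2821, 2830, 2902, 2911, …, 8041, 8050.
240 qualify.

240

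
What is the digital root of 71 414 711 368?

7+1+4+1+4+7+1+1+3+6+8 = 43
4+3 = 7

7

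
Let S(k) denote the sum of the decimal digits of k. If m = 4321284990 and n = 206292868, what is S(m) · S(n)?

1806

S(4321284990) = 4+3+2+1+2+8+4+9+9+0 = 42.
S(206292868) = 2+0+6+2+9+2+8+6+8 = 43.
42 · 43 = 1806.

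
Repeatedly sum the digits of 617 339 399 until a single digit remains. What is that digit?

6+1+7+3+3+9+3+9+9 = 50
5+0 = 5
(Equivalently, 617 339 399 mod 9 = 5.)

5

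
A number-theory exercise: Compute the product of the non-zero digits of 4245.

160

4×2×4×5 = 160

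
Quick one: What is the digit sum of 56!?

333

56! = 710998587804863451854045647463724949736497978881168458687447040000000000000
Sum of its 75 digits: 333.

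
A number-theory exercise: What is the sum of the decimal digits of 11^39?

188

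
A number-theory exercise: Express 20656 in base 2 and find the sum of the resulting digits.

5

20656 in base 2 is 101000010110000.
Digit sum: 1+0+1+0+0+0+0+1+0+1+1+0+0+0+0 = 5.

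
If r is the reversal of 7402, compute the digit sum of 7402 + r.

26

Reversal of 7402 is 2047; 7402 + 2047 = 9449.
Digit sum of 9449: 9+4+4+9 = 26.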